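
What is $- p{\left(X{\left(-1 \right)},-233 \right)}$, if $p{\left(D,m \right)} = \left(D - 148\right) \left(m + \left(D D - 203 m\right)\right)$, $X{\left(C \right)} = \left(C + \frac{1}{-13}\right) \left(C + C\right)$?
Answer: $\frac{15082562448}{2197} \approx 6.8651 \cdot 10^{6}$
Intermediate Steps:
$X{\left(C \right)} = 2 C \left(- \frac{1}{13} + C\right)$ ($X{\left(C \right)} = \left(C - \frac{1}{13}\right) 2 C = \left(- \frac{1}{13} + C\right) 2 C = 2 C \left(- \frac{1}{13} + C\right)$)
$p{\left(D,m \right)} = \left(-148 + D\right) \left(D^{2} - 202 m\right)$ ($p{\left(D,m \right)} = \left(-148 + D\right) \left(m + \left(D^{2} - 203 m\right)\right) = \left(-148 + D\right) \left(D^{2} - 202 m\right)$)
$- p{\left(X{\left(-1 \right)},-233 \right)} = - (\left(\frac{2}{13} \left(-1\right) \left(-1 + 13 \left(-1\right)\right)\right)^{3} - 148 \left(\frac{2}{13} \left(-1\right) \left(-1 + 13 \left(-1\right)\right)\right)^{2} + 29896 \left(-233\right) - 202 \cdot \frac{2}{13} \left(-1\right) \left(-1 + 13 \left(-1\right)\right) \left(-233\right)) = - (\left(\frac{2}{13} \left(-1\right) \left(-1 - 13\right)\right)^{3} - 148 \left(\frac{2}{13} \left(-1\right) \left(-1 - 13\right)\right)^{2} - 6965768 - 202 \cdot \frac{2}{13} \left(-1\right) \left(-1 - 13\right) \left(-233\right)) = - (\left(\frac{2}{13} \left(-1\right) \left(-14\right)\right)^{3} - 148 \left(\frac{2}{13} \left(-1\right) \left(-14\right)\right)^{2} - 6965768 - 202 \cdot \frac{2}{13} \left(-1\right) \left(-14\right) \left(-233\right)) = - (\left(\frac{28}{13}\right)^{3} - 148 \left(\frac{28}{13}\right)^{2} - 6965768 - \frac{5656}{13} \left(-233\right)) = - (\frac{21952}{2197} - \frac{116032}{169} - 6965768 + \frac{1317848}{13}) = \left(-1\right) \left(- \frac{15082562448}{2197}\right) = \frac{15082562448}{2197}$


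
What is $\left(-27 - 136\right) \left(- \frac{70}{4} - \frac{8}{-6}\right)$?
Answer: $\frac{15811}{6} \approx 2635.2$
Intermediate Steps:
$\left(-27 - 136\right) \left(- \frac{70}{4} - \frac{8}{-6}\right) = - 163 \left(\left(-70\right) \frac{1}{4} - - \frac{4}{3}\right) = - 163 \left(- \frac{35}{2} + \frac{4}{3}\right) = \left(-163\right) \left(- \frac{97}{6}\right) = \frac{15811}{6}$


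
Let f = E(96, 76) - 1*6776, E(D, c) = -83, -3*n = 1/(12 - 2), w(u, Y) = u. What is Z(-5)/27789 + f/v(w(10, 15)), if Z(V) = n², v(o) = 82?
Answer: -85772137909/1025414100 ≈ -83.646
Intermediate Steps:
n = -1/30 (n = -1/(3*(12 - 2)) = -⅓/10 = -⅓*⅒ = -1/30 ≈ -0.033333)
Z(V) = 1/900 (Z(V) = (-1/30)² = 1/900)
f = -6859 (f = -83 - 1*6776 = -83 - 6776 = -6859)
Z(-5)/27789 + f/v(w(10, 15)) = (1/900)/27789 - 6859/82 = (1/900)*(1/27789) - 6859*1/82 = 1/25010100 - 6859/82 = -85772137909/1025414100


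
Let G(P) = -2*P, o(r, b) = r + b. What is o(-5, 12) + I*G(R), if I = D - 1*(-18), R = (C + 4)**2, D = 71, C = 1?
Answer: -4443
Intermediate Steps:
R = 25 (R = (1 + 4)**2 = 5**2 = 25)
o(r, b) = b + r
I = 89 (I = 71 - 1*(-18) = 71 + 18 = 89)
o(-5, 12) + I*G(R) = (12 - 5) + 89*(-2*25) = 7 + 89*(-50) = 7 - 4450 = -4443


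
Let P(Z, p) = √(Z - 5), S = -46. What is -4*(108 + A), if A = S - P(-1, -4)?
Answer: -248 + 4*I*√6 ≈ -248.0 + 9.798*I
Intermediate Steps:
P(Z, p) = √(-5 + Z)
A = -46 - I*√6 (A = -46 - √(-5 - 1) = -46 - √(-6) = -46 - I*√6 ≈ -46.0 - 2.4495*I)
-4*(108 + A) = -4*(108 + (-46 - I*√6)) = -4*(62 - I*√6) = -248 + 4*I*√6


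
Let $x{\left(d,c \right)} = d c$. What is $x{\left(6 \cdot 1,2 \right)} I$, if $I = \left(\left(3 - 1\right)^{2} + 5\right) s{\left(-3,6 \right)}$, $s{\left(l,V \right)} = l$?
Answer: $-324$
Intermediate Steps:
$x{\left(d,c \right)} = c d$
$I = -27$ ($I = \left(\left(3 - 1\right)^{2} + 5\right) \left(-3\right) = \left(2^{2} + 5\right) \left(-3\right) = \left(4 + 5\right) \left(-3\right) = 9 \left(-3\right) = -27$)
$x{\left(6 \cdot 1,2 \right)} I = 2 \cdot 6 \cdot 1 \left(-27\right) = 2 \cdot 6 \left(-27\right) = 12 \left(-27\right) = -324$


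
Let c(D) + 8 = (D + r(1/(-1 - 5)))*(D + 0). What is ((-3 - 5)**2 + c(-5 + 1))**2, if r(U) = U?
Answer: 47524/9 ≈ 5280.4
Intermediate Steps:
c(D) = -8 + D*(-1/6 + D) (c(D) = -8 + (D + 1/(-1 - 5))*(D + 0) = -8 + (D + 1/(-6))*D = -8 + (D - 1/6)*D = -8 + (-1/6 + D)*D = -8 + D*(-1/6 + D))
((-3 - 5)**2 + c(-5 + 1))**2 = ((-3 - 5)**2 + (-8 + (-5 + 1)**2 - (-5 + 1)/6))**2 = ((-8)**2 + (-8 + (-4)**2 - 1/6*(-4)))**2 = (64 + (-8 + 16 + 2/3))**2 = (64 + 26/3)**2 = (218/3)**2 = 47524/9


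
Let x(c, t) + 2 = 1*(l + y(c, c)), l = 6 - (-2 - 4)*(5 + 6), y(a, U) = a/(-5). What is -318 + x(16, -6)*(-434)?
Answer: -146546/5 ≈ -29309.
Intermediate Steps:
y(a, U) = -a/5 (y(a, U) = a*(-⅕) = -a/5)
l = 72 (l = 6 - (-6)*11 = 6 - 1*(-66) = 6 + 66 = 72)
x(c, t) = 70 - c/5 (x(c, t) = -2 + 1*(72 - c/5) = -2 + (72 - c/5) = 70 - c/5)
-318 + x(16, -6)*(-434) = -318 + (70 - ⅕*16)*(-434) = -318 + (70 - 16/5)*(-434) = -318 + (334/5)*(-434) = -318 - 144956/5 = -146546/5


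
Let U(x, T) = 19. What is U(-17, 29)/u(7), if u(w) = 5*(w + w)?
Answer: 19/70 ≈ 0.27143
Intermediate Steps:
u(w) = 10*w (u(w) = 5*(2*w) = 10*w)
U(-17, 29)/u(7) = 19/((10*7)) = 19/70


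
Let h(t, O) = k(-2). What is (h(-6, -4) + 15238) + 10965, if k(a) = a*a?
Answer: 26207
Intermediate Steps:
k(a) = a²
h(t, O) = 4 (h(t, O) = (-2)² = 4)
(h(-6, -4) + 15238) + 10965 = (4 + 15238) + 10965 = 15242 + 10965 = 26207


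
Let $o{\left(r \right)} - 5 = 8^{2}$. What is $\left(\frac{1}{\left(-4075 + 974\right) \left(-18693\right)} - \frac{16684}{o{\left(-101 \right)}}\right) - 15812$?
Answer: $- \frac{21403577916649}{1333240839} \approx -16054.0$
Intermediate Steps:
$o{\left(r \right)} = 69$ ($o{\left(r \right)} = 5 + 8^{2} = 5 + 64 = 69$)
$\left(\frac{1}{\left(-4075 + 974\right) \left(-18693\right)} - \frac{16684}{o{\left(-101 \right)}}\right) - 15812 = \left(\frac{1}{\left(-4075 + 974\right) \left(-18693\right)} - \frac{16684}{69}\right) - 15812 = \left(\frac{1}{-3101} \left(- \frac{1}{18693}\right) - \frac{16684}{69}\right) - 15812 = \left(\left(- \frac{1}{3101}\right) \left(- \frac{1}{18693}\right) - \frac{16684}{69}\right) - 15812 = \left(\frac{1}{57966993} - \frac{16684}{69}\right) - 15812 = - \frac{322373770381}{1333240839} - 15812 = - \frac{21403577916649}{1333240839}$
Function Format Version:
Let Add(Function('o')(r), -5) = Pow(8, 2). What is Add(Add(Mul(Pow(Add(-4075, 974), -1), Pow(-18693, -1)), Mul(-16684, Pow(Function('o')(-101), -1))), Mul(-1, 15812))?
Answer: Rational(-21403577916649, 1333240839) ≈ -16054.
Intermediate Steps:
Function('o')(r) = 69 (Function('o')(r) = Add(5, Pow(8, 2)) = Add(5, 64) = 69)
Add(Add(Mul(Pow(Add(-4075, 974), -1), Pow(-18693, -1)), Mul(-16684, Pow(Function('o')(-101), -1))), Mul(-1, 15812)) = Add(Add(Mul(Pow(Add(-4075, 974), -1), Pow(-18693, -1)), Mul(-16684, Pow(69, -1))), Mul(-1, 15812)) = Add(Add(Mul(Pow(-3101, -1), Rational(-1, 18693)), Mul(-16684, Rational(1, 69))), -15812) = Add(Add(Mul(Rational(-1, 3101), Rational(-1, 18693)), Rational(-16684, 69)), -15812) = Add(Add(Rational(1, 57966993), Rational(-16684, 69)), -15812) = Add(Rational(-322373770381, 1333240839), -15812) = Rational(-21403577916649, 1333240839)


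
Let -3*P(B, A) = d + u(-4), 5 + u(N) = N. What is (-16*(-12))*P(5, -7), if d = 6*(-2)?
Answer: 1344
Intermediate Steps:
u(N) = -5 + N
d = -12
P(B, A) = 7 (P(B, A) = -(-12 + (-5 - 4))/3 = -(-12 - 9)/3 = -⅓*(-21) = 7)
(-16*(-12))*P(5, -7) = -16*(-12)*7 = 192*7 = 1344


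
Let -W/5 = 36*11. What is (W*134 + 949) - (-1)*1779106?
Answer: 1514735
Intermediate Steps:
W = -1980 (W = -180*11 = -5*396 = -1980)
(W*134 + 949) - (-1)*1779106 = (-1980*134 + 949) - (-1)*1779106 = (-265320 + 949) - 1*(-1779106) = -264371 + 1779106 = 1514735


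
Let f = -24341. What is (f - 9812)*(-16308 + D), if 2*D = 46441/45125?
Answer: 50264696841527/90250 ≈ 5.5695e+8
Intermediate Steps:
D = 46441/90250 (D = (46441/45125)/2 = (46441*(1/45125))/2 = (½)*(46441/45125) = 46441/90250 ≈ 0.51458)
(f - 9812)*(-16308 + D) = (-24341 - 9812)*(-16308 + 46441/90250) = -34153*(-1471750559/90250) = 50264696841527/90250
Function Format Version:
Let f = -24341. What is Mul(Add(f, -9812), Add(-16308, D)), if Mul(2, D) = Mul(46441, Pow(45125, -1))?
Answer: Rational(50264696841527, 90250) ≈ 5.5695e+8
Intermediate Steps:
D = Rational(46441, 90250) (D = Mul(Rational(1, 2), Mul(46441, Pow(45125, -1))) = Mul(Rational(1, 2), Mul(46441, Rational(1, 45125))) = Mul(Rational(1, 2), Rational(46441, 45125)) = Rational(46441, 90250) ≈ 0.51458)
Mul(Add(f, -9812), Add(-16308, D)) = Mul(Add(-24341, -9812), Add(-16308, Rational(46441, 90250))) = Mul(-34153, Rational(-1471750559, 90250)) = Rational(50264696841527, 90250)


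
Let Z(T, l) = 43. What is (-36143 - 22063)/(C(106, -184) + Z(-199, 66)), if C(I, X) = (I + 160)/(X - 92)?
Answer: -8032428/5801 ≈ -1384.7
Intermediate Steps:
C(I, X) = (160 + I)/(-92 + X)
(-36143 - 22063)/(C(106, -184) + Z(-199, 66)) = (-36143 - 22063)/((160 + 106)/(-92 - 184) + 43) = -58206/(266/(-276) + 43) = -58206/(-1/276*266 + 43) = -58206/(-133/138 + 43) = -58206/5801/138 = -58206*138/5801 = -8032428/5801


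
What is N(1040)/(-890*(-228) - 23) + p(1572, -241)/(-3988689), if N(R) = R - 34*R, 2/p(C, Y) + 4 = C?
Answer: -107323176483217/634485737113872 ≈ -0.16915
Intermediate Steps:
p(C, Y) = 2/(-4 + C)
N(R) = -33*R
N(1040)/(-890*(-228) - 23) + p(1572, -241)/(-3988689) = (-33*1040)/(-890*(-228) - 23) + (2/(-4 + 1572))/(-3988689) = -34320/(202920 - 23) + (2/1568)*(-1/3988689) = -34320/202897 + (2*(1/1568))*(-1/3988689) = -34320*1/202897 + (1/784)*(-1/3988689) = -34320/202897 - 1/3127132176 = -107323176483217/634485737113872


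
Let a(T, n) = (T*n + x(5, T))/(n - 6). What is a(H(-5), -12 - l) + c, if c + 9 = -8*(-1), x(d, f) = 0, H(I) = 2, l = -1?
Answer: 5/17 ≈ 0.29412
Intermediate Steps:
c = -1 (c = -9 - 8*(-1) = -9 + 8 = -1)
a(T, n) = T*n/(-6 + n) (a(T, n) = (T*n + 0)/(n - 6) = (T*n)/(-6 + n) = T*n/(-6 + n))
a(H(-5), -12 - l) + c = 2*(-12 - 1*(-1))/(-6 + (-12 - 1*(-1))) - 1 = 2*(-12 + 1)/(-6 + (-12 + 1)) - 1 = 2*(-11)/(-6 - 11) - 1 = 2*(-11)/(-17) - 1 = 2*(-11)*(-1/17) - 1 = 22/17 - 1 = 5/17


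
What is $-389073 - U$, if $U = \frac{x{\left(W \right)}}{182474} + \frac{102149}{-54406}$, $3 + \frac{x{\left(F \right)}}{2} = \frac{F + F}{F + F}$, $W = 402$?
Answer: $- \frac{1931286886817081}{4963840222} \approx -3.8907 \cdot 10^{5}$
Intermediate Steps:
$x{\left(F \right)} = -4$ ($x{\left(F \right)} = -6 + 2 \frac{F + F}{F + F} = -6 + 2 \frac{2 F}{2 F} = -6 + 2 \cdot 2 F \frac{1}{2 F} = -6 + 2 \cdot 1 = -6 + 2 = -4$)
$U = - \frac{9319877125}{4963840222}$ ($U = - \frac{4}{182474} + \frac{102149}{-54406} = \left(-4\right) \frac{1}{182474} + 102149 \left(- \frac{1}{54406}\right) = - \frac{2}{91237} - \frac{102149}{54406} = - \frac{9319877125}{4963840222} \approx -1.8776$)
$-389073 - U = -389073 - - \frac{9319877125}{4963840222} = -389073 + \frac{9319877125}{4963840222} = - \frac{1931286886817081}{4963840222}$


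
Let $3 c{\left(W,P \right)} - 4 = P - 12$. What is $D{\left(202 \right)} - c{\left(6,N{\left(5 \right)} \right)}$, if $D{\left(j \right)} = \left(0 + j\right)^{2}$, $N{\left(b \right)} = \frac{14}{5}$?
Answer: $\frac{612086}{15} \approx 40806.0$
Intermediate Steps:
$N{\left(b \right)} = \frac{14}{5}$ ($N{\left(b \right)} = 14 \cdot \frac{1}{5} = \frac{14}{5}$)
$D{\left(j \right)} = j^{2}$
$c{\left(W,P \right)} = - \frac{8}{3} + \frac{P}{3}$ ($c{\left(W,P \right)} = \frac{4}{3} + \frac{P - 12}{3} = \frac{4}{3} + \frac{-12 + P}{3} = \frac{4}{3} + \left(-4 + \frac{P}{3}\right) = - \frac{8}{3} + \frac{P}{3}$)
$D{\left(202 \right)} - c{\left(6,N{\left(5 \right)} \right)} = 202^{2} - \left(- \frac{8}{3} + \frac{1}{3} \cdot \frac{14}{5}\right) = 40804 - \left(- \frac{8}{3} + \frac{14}{15}\right) = 40804 - - \frac{26}{15} = 40804 + \frac{26}{15} = \frac{612086}{15}$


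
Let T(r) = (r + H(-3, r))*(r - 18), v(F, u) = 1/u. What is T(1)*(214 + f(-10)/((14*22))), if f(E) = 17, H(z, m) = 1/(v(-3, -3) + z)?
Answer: -1120793/440 ≈ -2547.3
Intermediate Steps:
H(z, m) = 1/(-⅓ + z) (H(z, m) = 1/(1/(-3) + z) = 1/(-⅓ + z))
T(r) = (-18 + r)*(-3/10 + r) (T(r) = (r + 3/(-1 + 3*(-3)))*(r - 18) = (r + 3/(-1 - 9))*(-18 + r) = (r + 3/(-10))*(-18 + r) = (r + 3*(-⅒))*(-18 + r) = (r - 3/10)*(-18 + r) = (-3/10 + r)*(-18 + r) = (-18 + r)*(-3/10 + r))
T(1)*(214 + f(-10)/((14*22))) = (27/5 + 1² - 183/10*1)*(214 + 17/((14*22))) = (27/5 + 1 - 183/10)*(214 + 17/308) = -119*(214 + 17*(1/308))/10 = -119*(214 + 17/308)/10 = -119/10*65929/308 = -1120793/440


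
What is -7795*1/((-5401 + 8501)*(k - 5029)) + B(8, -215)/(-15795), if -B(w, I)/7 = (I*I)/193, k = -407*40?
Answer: 285312633911/2684976191820 ≈ 0.10626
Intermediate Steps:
k = -16280
B(w, I) = -7*I²/193 (B(w, I) = -7*I*I/193 = -7*I²/193)
-7795*1/((-5401 + 8501)*(k - 5029)) + B(8, -215)/(-15795) = -7795*1/((-16280 - 5029)*(-5401 + 8501)) - 7/193*(-215)²/(-15795) = -7795/(3100*(-21309)) - 7/193*46225*(-1/15795) = -7795/(-66057900) - 323575/193*(-1/15795) = -7795*(-1/66057900) + 64715/609687 = 1559/13211580 + 64715/609687 = 285312633911/2684976191820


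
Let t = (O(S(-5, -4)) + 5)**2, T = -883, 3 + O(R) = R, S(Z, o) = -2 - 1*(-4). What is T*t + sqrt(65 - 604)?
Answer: -14128 + 7*I*sqrt(11) ≈ -14128.0 + 23.216*I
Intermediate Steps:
S(Z, o) = 2 (S(Z, o) = -2 + 4 = 2)
O(R) = -3 + R
t = 16 (t = ((-3 + 2) + 5)**2 = (-1 + 5)**2 = 4**2 = 16)
T*t + sqrt(65 - 604) = -883*16 + sqrt(65 - 604) = -14128 + sqrt(-539) = -14128 + 7*I*sqrt(11)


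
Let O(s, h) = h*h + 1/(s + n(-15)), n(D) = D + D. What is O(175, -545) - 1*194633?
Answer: 14846841/145 ≈ 1.0239e+5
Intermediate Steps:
n(D) = 2*D
O(s, h) = h**2 + 1/(-30 + s) (O(s, h) = h*h + 1/(s + 2*(-15)) = h**2 + 1/(s - 30) = h**2 + 1/(-30 + s))
O(175, -545) - 1*194633 = (1 - 30*(-545)**2 + 175*(-545)**2)/(-30 + 175) - 1*194633 = (1 - 30*297025 + 175*297025)/145 - 194633 = (1 - 8910750 + 51979375)/145 - 194633 = (1/145)*43068626 - 194633 = 43068626/145 - 194633 = 14846841/145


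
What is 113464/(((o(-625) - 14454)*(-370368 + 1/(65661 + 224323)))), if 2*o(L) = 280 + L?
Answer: 5061960704/241676571548391 ≈ 2.0945e-5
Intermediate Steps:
o(L) = 140 + L/2 (o(L) = (280 + L)/2 = 140 + L/2)
113464/(((o(-625) - 14454)*(-370368 + 1/(65661 + 224323)))) = 113464/((((140 + (1/2)*(-625)) - 14454)*(-370368 + 1/(65661 + 224323)))) = 113464/((((140 - 625/2) - 14454)*(-370368 + 1/289984))) = 113464/(((-345/2 - 14454)*(-370368 + 1/289984))) = 113464/((-29253/2*(-107400794111/289984))) = 113464/(3141795430129083/579968) = 113464*(579968/3141795430129083) = 5061960704/241676571548391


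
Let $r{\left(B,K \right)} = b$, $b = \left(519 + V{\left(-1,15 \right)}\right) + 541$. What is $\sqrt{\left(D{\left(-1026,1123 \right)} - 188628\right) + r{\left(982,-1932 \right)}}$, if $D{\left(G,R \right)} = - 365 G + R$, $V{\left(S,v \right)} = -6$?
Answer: $\sqrt{188039} \approx 433.63$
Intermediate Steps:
$b = 1054$ ($b = \left(519 - 6\right) + 541 = 513 + 541 = 1054$)
$D{\left(G,R \right)} = R - 365 G$
$r{\left(B,K \right)} = 1054$
$\sqrt{\left(D{\left(-1026,1123 \right)} - 188628\right) + r{\left(982,-1932 \right)}} = \sqrt{\left(\left(1123 - -374490\right) - 188628\right) + 1054} = \sqrt{\left(\left(1123 + 374490\right) - 188628\right) + 1054} = \sqrt{\left(375613 - 188628\right) + 1054} = \sqrt{186985 + 1054} = \sqrt{188039}$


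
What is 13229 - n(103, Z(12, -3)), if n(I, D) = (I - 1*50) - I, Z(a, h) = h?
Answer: 13279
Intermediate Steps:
n(I, D) = -50 (n(I, D) = (I - 50) - I = (-50 + I) - I = -50)
13229 - n(103, Z(12, -3)) = 13229 - 1*(-50) = 13229 + 50 = 13279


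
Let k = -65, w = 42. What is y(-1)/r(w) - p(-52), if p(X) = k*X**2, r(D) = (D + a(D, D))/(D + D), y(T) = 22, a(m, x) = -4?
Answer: 3340364/19 ≈ 1.7581e+5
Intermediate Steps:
r(D) = (-4 + D)/(2*D) (r(D) = (D - 4)/(D + D) = (-4 + D)/((2*D)) = (-4 + D)*(1/(2*D)) = (-4 + D)/(2*D))
p(X) = -65*X**2
y(-1)/r(w) - p(-52) = 22/(((1/2)*(-4 + 42)/42)) - (-65)*(-52)**2 = 22/(((1/2)*(1/42)*38)) - (-65)*2704 = 22/(19/42) - 1*(-175760) = 22*(42/19) + 175760 = 924/19 + 175760 = 3340364/19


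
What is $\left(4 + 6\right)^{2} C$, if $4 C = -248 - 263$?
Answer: $-12775$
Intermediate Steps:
$C = - \frac{511}{4}$ ($C = \frac{-248 - 263}{4} = \frac{1}{4} \left(-511\right) = - \frac{511}{4} \approx -127.75$)
$\left(4 + 6\right)^{2} C = \left(4 + 6\right)^{2} \left(- \frac{511}{4}\right) = 10^{2} \left(- \frac{511}{4}\right) = 100 \left(- \frac{511}{4}\right) = -12775$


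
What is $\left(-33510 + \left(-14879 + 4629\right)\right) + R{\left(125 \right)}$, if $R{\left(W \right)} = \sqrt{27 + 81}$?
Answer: $-43760 + 6 \sqrt{3} \approx -43750.0$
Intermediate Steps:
$R{\left(W \right)} = 6 \sqrt{3}$ ($R{\left(W \right)} = \sqrt{108} = 6 \sqrt{3}$)
$\left(-33510 + \left(-14879 + 4629\right)\right) + R{\left(125 \right)} = \left(-33510 + \left(-14879 + 4629\right)\right) + 6 \sqrt{3} = \left(-33510 - 10250\right) + 6 \sqrt{3} = -43760 + 6 \sqrt{3}$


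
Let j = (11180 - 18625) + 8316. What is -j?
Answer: -871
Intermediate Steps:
j = 871 (j = -7445 + 8316 = 871)
-j = -1*871 = -871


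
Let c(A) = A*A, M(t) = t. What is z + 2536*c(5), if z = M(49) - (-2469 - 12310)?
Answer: 78228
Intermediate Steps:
c(A) = A²
z = 14828 (z = 49 - (-2469 - 12310) = 49 - 1*(-14779) = 49 + 14779 = 14828)
z + 2536*c(5) = 14828 + 2536*5² = 14828 + 2536*25 = 14828 + 63400 = 78228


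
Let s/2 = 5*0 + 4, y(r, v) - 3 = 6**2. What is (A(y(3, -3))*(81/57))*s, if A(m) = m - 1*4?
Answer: 7560/19 ≈ 397.89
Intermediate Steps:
y(r, v) = 39 (y(r, v) = 3 + 6**2 = 3 + 36 = 39)
s = 8 (s = 2*(5*0 + 4) = 2*(0 + 4) = 2*4 = 8)
A(m) = -4 + m (A(m) = m - 4 = -4 + m)
(A(y(3, -3))*(81/57))*s = ((-4 + 39)*(81/57))*8 = (35*(81*(1/57)))*8 = (35*(27/19))*8 = (945/19)*8 = 7560/19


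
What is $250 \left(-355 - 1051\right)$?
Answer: $-351500$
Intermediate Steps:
$250 \left(-355 - 1051\right) = 250 \left(-1406\right) = -351500$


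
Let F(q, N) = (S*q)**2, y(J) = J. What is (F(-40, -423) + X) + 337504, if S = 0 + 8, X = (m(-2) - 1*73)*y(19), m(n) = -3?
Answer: 438460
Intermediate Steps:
X = -1444 (X = (-3 - 1*73)*19 = (-3 - 73)*19 = -76*19 = -1444)
S = 8
F(q, N) = 64*q**2 (F(q, N) = (8*q)**2 = 64*q**2)
(F(-40, -423) + X) + 337504 = (64*(-40)**2 - 1444) + 337504 = (64*1600 - 1444) + 337504 = (102400 - 1444) + 337504 = 100956 + 337504 = 438460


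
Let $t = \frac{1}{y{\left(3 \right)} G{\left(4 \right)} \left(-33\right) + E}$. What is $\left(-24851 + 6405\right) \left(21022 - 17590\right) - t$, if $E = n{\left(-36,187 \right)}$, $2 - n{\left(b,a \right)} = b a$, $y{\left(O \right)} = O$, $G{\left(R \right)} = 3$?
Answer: $- \frac{407505047665}{6437} \approx -6.3307 \cdot 10^{7}$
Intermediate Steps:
$n{\left(b,a \right)} = 2 - a b$ ($n{\left(b,a \right)} = 2 - b a = 2 - a b$)
$E = 6734$ ($E = 2 - 187 \left(-36\right) = 2 + 6732 = 6734$)
$t = \frac{1}{6437}$ ($t = \frac{1}{3 \cdot 3 \left(-33\right) + 6734} = \frac{1}{9 \left(-33\right) + 6734} = \frac{1}{-297 + 6734} = \frac{1}{6437} \approx 0.00015535$)
$\left(-24851 + 6405\right) \left(21022 - 17590\right) - t = \left(-24851 + 6405\right) \left(21022 - 17590\right) - \frac{1}{6437} = \left(-18446\right) 3432 - \frac{1}{6437} = -63306672 - \frac{1}{6437} = - \frac{407505047665}{6437}$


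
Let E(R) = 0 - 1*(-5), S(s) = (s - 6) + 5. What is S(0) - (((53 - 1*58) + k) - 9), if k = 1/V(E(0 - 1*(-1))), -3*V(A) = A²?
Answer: 328/25 ≈ 13.120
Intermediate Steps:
S(s) = -1 + s (S(s) = (-6 + s) + 5 = -1 + s)
E(R) = 5 (E(R) = 0 + 5 = 5)
V(A) = -A²/3
k = -3/25 (k = 1/(-⅓*5²) = 1/(-⅓*25) = 1/(-25/3) = -3/25 ≈ -0.12000)
S(0) - (((53 - 1*58) + k) - 9) = (-1 + 0) - (((53 - 1*58) - 3/25) - 9) = -1 - (((53 - 58) - 3/25) - 9) = -1 - ((-5 - 3/25) - 9) = -1 - (-128/25 - 9) = -1 - 1*(-353/25) = -1 + 353/25 = 328/25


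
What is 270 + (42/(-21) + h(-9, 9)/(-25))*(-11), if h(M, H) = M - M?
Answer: 292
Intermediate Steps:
h(M, H) = 0
270 + (42/(-21) + h(-9, 9)/(-25))*(-11) = 270 + (42/(-21) + 0/(-25))*(-11) = 270 + (42*(-1/21) + 0*(-1/25))*(-11) = 270 + (-2 + 0)*(-11) = 270 - 2*(-11) = 270 + 22 = 292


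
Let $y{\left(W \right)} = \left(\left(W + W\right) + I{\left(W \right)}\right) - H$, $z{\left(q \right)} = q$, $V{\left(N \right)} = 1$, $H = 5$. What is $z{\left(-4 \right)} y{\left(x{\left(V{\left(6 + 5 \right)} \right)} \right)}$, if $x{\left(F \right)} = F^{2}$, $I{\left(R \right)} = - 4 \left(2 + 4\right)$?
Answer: $108$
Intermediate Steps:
$I{\left(R \right)} = -24$ ($I{\left(R \right)} = \left(-4\right) 6 = -24$)
$y{\left(W \right)} = -29 + 2 W$ ($y{\left(W \right)} = \left(\left(W + W\right) - 24\right) - 5 = \left(2 W - 24\right) - 5 = \left(-24 + 2 W\right) - 5 = -29 + 2 W$)
$z{\left(-4 \right)} y{\left(x{\left(V{\left(6 + 5 \right)} \right)} \right)} = - 4 \left(-29 + 2 \cdot 1^{2}\right) = - 4 \left(-29 + 2 \cdot 1\right) = - 4 \left(-29 + 2\right) = \left(-4\right) \left(-27\right) = 108$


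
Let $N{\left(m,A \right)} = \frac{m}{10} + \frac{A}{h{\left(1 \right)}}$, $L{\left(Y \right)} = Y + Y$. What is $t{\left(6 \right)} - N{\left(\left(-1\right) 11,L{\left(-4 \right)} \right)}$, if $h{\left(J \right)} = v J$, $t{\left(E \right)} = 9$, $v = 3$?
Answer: $\frac{383}{30} \approx 12.767$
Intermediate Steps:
$h{\left(J \right)} = 3 J$
$L{\left(Y \right)} = 2 Y$
$N{\left(m,A \right)} = \frac{A}{3} + \frac{m}{10}$ ($N{\left(m,A \right)} = \frac{m}{10} + \frac{A}{3 \cdot 1} = m \frac{1}{10} + \frac{A}{3} = \frac{m}{10} + A \frac{1}{3} = \frac{m}{10} + \frac{A}{3} = \frac{A}{3} + \frac{m}{10}$)
$t{\left(6 \right)} - N{\left(\left(-1\right) 11,L{\left(-4 \right)} \right)} = 9 - \left(\frac{2 \left(-4\right)}{3} + \frac{\left(-1\right) 11}{10}\right) = 9 - \left(\frac{1}{3} \left(-8\right) + \frac{1}{10} \left(-11\right)\right) = 9 - \left(- \frac{8}{3} - \frac{11}{10}\right) = 9 - - \frac{113}{30} = 9 + \frac{113}{30} = \frac{383}{30}$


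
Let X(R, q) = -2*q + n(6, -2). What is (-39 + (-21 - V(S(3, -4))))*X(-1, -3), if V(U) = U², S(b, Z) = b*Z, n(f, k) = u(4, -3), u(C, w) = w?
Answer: -612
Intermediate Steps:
n(f, k) = -3
S(b, Z) = Z*b
X(R, q) = -3 - 2*q (X(R, q) = -2*q - 3 = -3 - 2*q)
(-39 + (-21 - V(S(3, -4))))*X(-1, -3) = (-39 + (-21 - (-4*3)²))*(-3 - 2*(-3)) = (-39 + (-21 - 1*(-12)²))*(-3 + 6) = (-39 + (-21 - 1*144))*3 = (-39 + (-21 - 144))*3 = (-39 - 165)*3 = -204*3 = -612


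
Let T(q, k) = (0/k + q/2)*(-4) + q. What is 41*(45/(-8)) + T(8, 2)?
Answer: -1909/8 ≈ -238.63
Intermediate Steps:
T(q, k) = -q (T(q, k) = (0 + q*(½))*(-4) + q = (0 + q/2)*(-4) + q = (q/2)*(-4) + q = -2*q + q = -q)
41*(45/(-8)) + T(8, 2) = 41*(45/(-8)) - 1*8 = 41*(45*(-⅛)) - 8 = 41*(-45/8) - 8 = -1845/8 - 8 = -1909/8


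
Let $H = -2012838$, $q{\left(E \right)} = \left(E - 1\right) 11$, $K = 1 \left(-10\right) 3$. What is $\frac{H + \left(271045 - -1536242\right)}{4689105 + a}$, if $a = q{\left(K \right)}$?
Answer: $- \frac{205551}{4688764} \approx -0.043839$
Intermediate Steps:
$K = -30$ ($K = \left(-10\right) 3 = -30$)
$q{\left(E \right)} = -11 + 11 E$ ($q{\left(E \right)} = \left(-1 + E\right) 11 = -11 + 11 E$)
$a = -341$ ($a = -11 + 11 \left(-30\right) = -11 - 330 = -341$)
$\frac{H + \left(271045 - -1536242\right)}{4689105 + a} = \frac{-2012838 + \left(271045 - -1536242\right)}{4689105 - 341} = \frac{-2012838 + \left(271045 + 1536242\right)}{4688764} = \left(-2012838 + 1807287\right) \frac{1}{4688764} = \left(-205551\right) \frac{1}{4688764} = - \frac{205551}{4688764}$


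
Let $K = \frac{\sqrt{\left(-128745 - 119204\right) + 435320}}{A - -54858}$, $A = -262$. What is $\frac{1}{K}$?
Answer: $\frac{54596 \sqrt{20819}}{62457} \approx 126.13$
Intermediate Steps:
$K = \frac{3 \sqrt{20819}}{54596}$ ($K = \frac{\sqrt{\left(-128745 - 119204\right) + 435320}}{-262 - -54858} = \frac{\sqrt{\left(-128745 - 119204\right) + 435320}}{-262 + 54858} = \frac{\sqrt{-247949 + 435320}}{54596} = \sqrt{187371} \cdot \frac{1}{54596} = 3 \sqrt{20819} \cdot \frac{1}{54596} = \frac{3 \sqrt{20819}}{54596} \approx 0.0079285$)
$\frac{1}{K} = \frac{1}{\frac{3}{54596} \sqrt{20819}} = \frac{54596 \sqrt{20819}}{62457}$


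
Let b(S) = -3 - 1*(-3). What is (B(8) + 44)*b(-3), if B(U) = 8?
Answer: 0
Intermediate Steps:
b(S) = 0 (b(S) = -3 + 3 = 0)
(B(8) + 44)*b(-3) = (8 + 44)*0 = 52*0 = 0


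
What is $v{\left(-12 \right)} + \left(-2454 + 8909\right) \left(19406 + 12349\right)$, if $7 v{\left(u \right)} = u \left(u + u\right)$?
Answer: $\frac{1434849963}{7} \approx 2.0498 \cdot 10^{8}$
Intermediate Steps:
$v{\left(u \right)} = \frac{2 u^{2}}{7}$ ($v{\left(u \right)} = \frac{u \left(u + u\right)}{7} = \frac{u 2 u}{7} = \frac{2 u^{2}}{7}$)
$v{\left(-12 \right)} + \left(-2454 + 8909\right) \left(19406 + 12349\right) = \frac{2 \left(-12\right)^{2}}{7} + \left(-2454 + 8909\right) \left(19406 + 12349\right) = \frac{2}{7} \cdot 144 + 6455 \cdot 31755 = \frac{288}{7} + 204978525 = \frac{1434849963}{7}$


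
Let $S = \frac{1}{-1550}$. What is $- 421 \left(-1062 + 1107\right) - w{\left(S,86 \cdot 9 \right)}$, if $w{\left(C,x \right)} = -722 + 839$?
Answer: $-19062$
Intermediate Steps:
$S = - \frac{1}{1550} \approx -0.00064516$
$w{\left(C,x \right)} = 117$
$- 421 \left(-1062 + 1107\right) - w{\left(S,86 \cdot 9 \right)} = - 421 \left(-1062 + 1107\right) - 117 = \left(-421\right) 45 - 117 = -18945 - 117 = -19062$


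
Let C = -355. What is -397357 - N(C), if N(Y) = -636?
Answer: -396721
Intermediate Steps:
-397357 - N(C) = -397357 - 1*(-636) = -397357 + 636 = -396721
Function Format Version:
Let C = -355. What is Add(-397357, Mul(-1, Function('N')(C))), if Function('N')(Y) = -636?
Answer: -396721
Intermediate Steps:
Add(-397357, Mul(-1, Function('N')(C))) = Add(-397357, Mul(-1, -636)) = Add(-397357, 636) = -396721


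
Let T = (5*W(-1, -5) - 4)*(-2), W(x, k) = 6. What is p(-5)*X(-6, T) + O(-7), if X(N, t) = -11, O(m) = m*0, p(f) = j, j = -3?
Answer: 33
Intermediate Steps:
p(f) = -3
O(m) = 0
T = -52 (T = (5*6 - 4)*(-2) = (30 - 4)*(-2) = 26*(-2) = -52)
p(-5)*X(-6, T) + O(-7) = -3*(-11) + 0 = 33 + 0 = 33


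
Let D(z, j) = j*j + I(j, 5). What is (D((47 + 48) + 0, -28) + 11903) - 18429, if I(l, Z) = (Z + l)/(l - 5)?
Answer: -189463/33 ≈ -5741.3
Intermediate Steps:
I(l, Z) = (Z + l)/(-5 + l)
D(z, j) = j² + (5 + j)/(-5 + j) (D(z, j) = j*j + (5 + j)/(-5 + j) = j² + (5 + j)/(-5 + j))
(D((47 + 48) + 0, -28) + 11903) - 18429 = ((5 - 28 + (-28)²*(-5 - 28))/(-5 - 28) + 11903) - 18429 = ((5 - 28 + 784*(-33))/(-33) + 11903) - 18429 = (-(5 - 28 - 25872)/33 + 11903) - 18429 = (-1/33*(-25895) + 11903) - 18429 = (25895/33 + 11903) - 18429 = 418694/33 - 18429 = -189463/33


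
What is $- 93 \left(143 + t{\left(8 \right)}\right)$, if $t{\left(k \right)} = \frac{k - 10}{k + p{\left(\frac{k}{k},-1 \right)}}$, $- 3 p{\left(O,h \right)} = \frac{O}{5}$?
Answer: $- \frac{1579791}{119} \approx -13276.0$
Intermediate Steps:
$p{\left(O,h \right)} = - \frac{O}{15}$ ($p{\left(O,h \right)} = - \frac{O \frac{1}{5}}{3} = - \frac{\frac{1}{5} O}{3} = - \frac{O}{15}$)
$t{\left(k \right)} = \frac{-10 + k}{- \frac{1}{15} + k}$ ($t{\left(k \right)} = \frac{k - 10}{k - \frac{k \frac{1}{k}}{15}} = \frac{-10 + k}{k - \frac{1}{15}} = \frac{-10 + k}{- \frac{1}{15} + k}$)
$- 93 \left(143 + t{\left(8 \right)}\right) = - 93 \left(143 + \frac{15 \left(-10 + 8\right)}{-1 + 15 \cdot 8}\right) = - 93 \left(143 + 15 \frac{1}{-1 + 120} \left(-2\right)\right) = - 93 \left(143 + 15 \cdot \frac{1}{119} \left(-2\right)\right) = - 93 \left(143 - \frac{30}{119}\right) = \left(-93\right) \frac{16987}{119} = - \frac{1579791}{119}$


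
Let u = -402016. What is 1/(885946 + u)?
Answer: 1/483930 ≈ 2.0664e-6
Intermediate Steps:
1/(885946 + u) = 1/(885946 - 402016) = 1/483930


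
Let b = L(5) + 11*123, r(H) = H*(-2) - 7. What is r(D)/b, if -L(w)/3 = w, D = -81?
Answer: 155/1338 ≈ 0.11584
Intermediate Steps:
L(w) = -3*w
r(H) = -7 - 2*H (r(H) = -2*H - 7 = -7 - 2*H)
b = 1338 (b = -3*5 + 11*123 = -15 + 1353 = 1338)
r(D)/b = (-7 - 2*(-81))/1338 = (-7 + 162)*(1/1338) = 155*(1/1338) = 155/1338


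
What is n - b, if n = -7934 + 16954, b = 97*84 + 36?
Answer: 836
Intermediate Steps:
b = 8184 (b = 8148 + 36 = 8184)
n = 9020
n - b = 9020 - 1*8184 = 9020 - 8184 = 836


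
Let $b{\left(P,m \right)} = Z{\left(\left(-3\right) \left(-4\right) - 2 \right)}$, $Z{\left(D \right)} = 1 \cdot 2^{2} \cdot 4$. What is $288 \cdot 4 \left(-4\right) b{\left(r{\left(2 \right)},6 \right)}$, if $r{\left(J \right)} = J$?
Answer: $-73728$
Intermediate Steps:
$Z{\left(D \right)} = 16$ ($Z{\left(D \right)} = 1 \cdot 4 \cdot 4 = 4 \cdot 4 = 16$)
$b{\left(P,m \right)} = 16$
$288 \cdot 4 \left(-4\right) b{\left(r{\left(2 \right)},6 \right)} = 288 \cdot 4 \left(-4\right) 16 = 288 \left(\left(-16\right) 16\right) = 288 \left(-256\right) = -73728$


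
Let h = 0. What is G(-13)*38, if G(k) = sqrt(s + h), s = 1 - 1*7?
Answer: 38*I*sqrt(6) ≈ 93.081*I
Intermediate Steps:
s = -6 (s = 1 - 7 = -6)
G(k) = I*sqrt(6) (G(k) = sqrt(-6 + 0) = sqrt(-6) = I*sqrt(6))
G(-13)*38 = (I*sqrt(6))*38 = 38*I*sqrt(6)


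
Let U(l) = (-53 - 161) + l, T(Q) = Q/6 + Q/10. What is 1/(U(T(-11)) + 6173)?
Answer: 15/89341 ≈ 0.00016790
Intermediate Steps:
T(Q) = 4*Q/15 (T(Q) = Q*(1/6) + Q*(1/10) = Q/6 + Q/10 = 4*Q/15)
U(l) = -214 + l
1/(U(T(-11)) + 6173) = 1/((-214 + (4/15)*(-11)) + 6173) = 1/((-214 - 44/15) + 6173) = 1/(-3254/15 + 6173) = 1/(89341/15) = 15/89341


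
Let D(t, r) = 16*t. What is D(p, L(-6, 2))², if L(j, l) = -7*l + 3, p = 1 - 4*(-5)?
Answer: 112896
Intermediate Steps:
p = 21 (p = 1 + 20 = 21)
L(j, l) = 3 - 7*l
D(p, L(-6, 2))² = (16*21)² = 336² = 112896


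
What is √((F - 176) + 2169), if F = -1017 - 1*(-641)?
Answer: 7*√33 ≈ 40.212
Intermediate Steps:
F = -376 (F = -1017 + 641 = -376)
√((F - 176) + 2169) = √((-376 - 176) + 2169) = √(-552 + 2169) = √1617 = 7*√33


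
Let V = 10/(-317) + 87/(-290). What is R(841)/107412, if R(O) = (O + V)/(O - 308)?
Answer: 2664919/181484389320 ≈ 1.4684e-5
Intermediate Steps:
V = -1051/3170 (V = 10*(-1/317) + 87*(-1/290) = -10/317 - 3/10 = -1051/3170 ≈ -0.33155)
R(O) = (-1051/3170 + O)/(-308 + O) (R(O) = (O - 1051/3170)/(O - 308) = (-1051/3170 + O)/(-308 + O))
R(841)/107412 = ((-1051/3170 + 841)/(-308 + 841))/107412 = ((2664919/3170)/533)*(1/107412) = ((1/533)*(2664919/3170))*(1/107412) = (2664919/1689610)*(1/107412) = 2664919/181484389320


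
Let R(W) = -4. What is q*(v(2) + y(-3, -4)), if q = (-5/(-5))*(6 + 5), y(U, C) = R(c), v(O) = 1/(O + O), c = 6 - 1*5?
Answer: -165/4 ≈ -41.250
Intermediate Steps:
c = 1 (c = 6 - 5 = 1)
v(O) = 1/(2*O)
y(U, C) = -4
q = 11 (q = -5*(-1/5)*11 = 1*11 = 11)
q*(v(2) + y(-3, -4)) = 11*((1/2)/2 - 4) = 11*((1/2)*(1/2) - 4) = 11*(1/4 - 4) = 11*(-15/4) = -165/4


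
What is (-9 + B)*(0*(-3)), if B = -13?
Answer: 0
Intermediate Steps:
(-9 + B)*(0*(-3)) = (-9 - 13)*(0*(-3)) = -22*0 = 0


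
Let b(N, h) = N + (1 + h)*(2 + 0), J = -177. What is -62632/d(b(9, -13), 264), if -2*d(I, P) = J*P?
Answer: -15658/5841 ≈ -2.6807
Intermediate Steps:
b(N, h) = 2 + N + 2*h (b(N, h) = N + (1 + h)*2 = N + (2 + 2*h) = 2 + N + 2*h)
d(I, P) = 177*P/2 (d(I, P) = -(-177)*P/2 = 177*P/2)
-62632/d(b(9, -13), 264) = -62632/((177/2)*264) = -62632/23364 = -62632*1/23364 = -15658/5841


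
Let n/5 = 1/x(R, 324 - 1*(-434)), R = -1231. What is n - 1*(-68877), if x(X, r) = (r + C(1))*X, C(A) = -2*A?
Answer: 64099415767/930636 ≈ 68877.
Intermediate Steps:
x(X, r) = X*(-2 + r) (x(X, r) = (r - 2*1)*X = (r - 2)*X = (-2 + r)*X = X*(-2 + r))
n = -5/930636 (n = 5/((-1231*(-2 + (324 - 1*(-434))))) = 5/((-1231*(-2 + (324 + 434)))) = 5/((-1231*(-2 + 758))) = 5/((-1231*756)) = 5/(-930636) = 5*(-1/930636) = -5/930636 ≈ -5.3727e-6)
n - 1*(-68877) = -5/930636 - 1*(-68877) = -5/930636 + 68877 = 64099415767/930636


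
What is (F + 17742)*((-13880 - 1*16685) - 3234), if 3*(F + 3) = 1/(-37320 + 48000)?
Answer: -19209917204239/32040 ≈ -5.9956e+8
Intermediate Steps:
F = -96119/32040 (F = -3 + 1/(3*(-37320 + 48000)) = -3 + (⅓)/10680 = -3 + (⅓)*(1/10680) = -3 + 1/32040 = -96119/32040 ≈ -3.0000)
(F + 17742)*((-13880 - 1*16685) - 3234) = (-96119/32040 + 17742)*((-13880 - 1*16685) - 3234) = 568357561*((-13880 - 16685) - 3234)/32040 = 568357561*(-30565 - 3234)/32040 = (568357561/32040)*(-33799) = -19209917204239/32040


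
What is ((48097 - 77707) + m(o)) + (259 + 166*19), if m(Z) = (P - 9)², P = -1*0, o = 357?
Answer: -26116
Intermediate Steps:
P = 0
m(Z) = 81 (m(Z) = (0 - 9)² = (-9)² = 81)
((48097 - 77707) + m(o)) + (259 + 166*19) = ((48097 - 77707) + 81) + (259 + 166*19) = (-29610 + 81) + (259 + 3154) = -29529 + 3413 = -26116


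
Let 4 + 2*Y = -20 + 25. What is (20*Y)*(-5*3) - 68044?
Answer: -68194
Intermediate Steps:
Y = ½ (Y = -2 + (-20 + 25)/2 = -2 + (½)*5 = -2 + 5/2 = ½ ≈ 0.50000)
(20*Y)*(-5*3) - 68044 = (20*(½))*(-5*3) - 68044 = 10*(-15) - 68044 = -150 - 68044 = -68194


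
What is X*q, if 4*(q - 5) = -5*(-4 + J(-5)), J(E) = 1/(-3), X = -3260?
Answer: -101875/3 ≈ -33958.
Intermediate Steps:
J(E) = -⅓
q = 125/12 (q = 5 + (-5*(-4 - ⅓))/4 = 5 + (-5*(-13/3))/4 = 5 + (¼)*(65/3) = 5 + 65/12 = 125/12 ≈ 10.417)
X*q = -3260*125/12 = -101875/3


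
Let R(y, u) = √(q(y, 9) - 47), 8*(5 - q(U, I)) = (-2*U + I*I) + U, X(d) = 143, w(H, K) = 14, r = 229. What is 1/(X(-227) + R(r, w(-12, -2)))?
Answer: 286/40945 - I*√94/40945 ≈ 0.006985 - 0.00023679*I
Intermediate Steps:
q(U, I) = 5 - I²/8 + U/8 (q(U, I) = 5 - ((-2*U + I*I) + U)/8 = 5 - ((-2*U + I²) + U)/8 = 5 - ((I² - 2*U) + U)/8 = 5 - (I² - U)/8 = 5 + (-I²/8 + U/8) = 5 - I²/8 + U/8)
R(y, u) = √(-417/8 + y/8) (R(y, u) = √((5 - ⅛*9² + y/8) - 47) = √((5 - ⅛*81 + y/8) - 47) = √((5 - 81/8 + y/8) - 47) = √((-41/8 + y/8) - 47) = √(-417/8 + y/8))
1/(X(-227) + R(r, w(-12, -2))) = 1/(143 + √(-834 + 2*229)/4) = 1/(143 + √(-834 + 458)/4) = 1/(143 + √(-376)/4) = 1/(143 + (2*I*√94)/4) = 1/(143 + I*√94/2)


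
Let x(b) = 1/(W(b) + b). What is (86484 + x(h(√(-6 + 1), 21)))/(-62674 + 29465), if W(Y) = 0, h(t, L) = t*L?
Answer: -86484/33209 + I*√5/3486945 ≈ -2.6042 + 6.4127e-7*I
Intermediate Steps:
h(t, L) = L*t
x(b) = 1/b (x(b) = 1/(0 + b) = 1/b)
(86484 + x(h(√(-6 + 1), 21)))/(-62674 + 29465) = (86484 + 1/(21*√(-6 + 1)))/(-62674 + 29465) = (86484 + 1/(21*√(-5)))/(-33209) = (86484 + 1/(21*(I*√5)))*(-1/33209) = (86484 + 1/(21*I*√5))*(-1/33209) = (86484 - I*√5/105)*(-1/33209) = -86484/33209 + I*√5/3486945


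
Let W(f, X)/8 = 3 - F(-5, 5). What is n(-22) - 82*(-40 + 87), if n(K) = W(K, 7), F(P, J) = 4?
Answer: -3862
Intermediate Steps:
W(f, X) = -8 (W(f, X) = 8*(3 - 1*4) = 8*(3 - 4) = 8*(-1) = -8)
n(K) = -8
n(-22) - 82*(-40 + 87) = -8 - 82*(-40 + 87) = -8 - 82*47 = -8 - 1*3854 = -8 - 3854 = -3862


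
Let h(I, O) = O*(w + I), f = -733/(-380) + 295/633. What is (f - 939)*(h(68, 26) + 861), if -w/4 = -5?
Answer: -709441267679/240540 ≈ -2.9494e+6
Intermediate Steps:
w = 20 (w = -4*(-5) = 20)
f = 576089/240540 (f = -733*(-1/380) + 295*(1/633) = 733/380 + 295/633 = 576089/240540 ≈ 2.3950)
h(I, O) = O*(20 + I)
(f - 939)*(h(68, 26) + 861) = (576089/240540 - 939)*(26*(20 + 68) + 861) = -225290971*(26*88 + 861)/240540 = -225290971*(2288 + 861)/240540 = -225290971/240540*3149 = -709441267679/240540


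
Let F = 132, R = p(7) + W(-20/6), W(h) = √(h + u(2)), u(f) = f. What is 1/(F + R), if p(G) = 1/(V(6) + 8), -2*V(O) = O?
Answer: 9915/1310863 - 50*I*√3/1310863 ≈ 0.0075637 - 6.6065e-5*I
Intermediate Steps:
V(O) = -O/2
p(G) = ⅕ (p(G) = 1/(-½*6 + 8) = 1/(-3 + 8) = 1/5 = ⅕)
W(h) = √(2 + h) (W(h) = √(h + 2) = √(2 + h))
R = ⅕ + 2*I*√3/3 (R = ⅕ + √(2 - 20/6) = ⅕ + √(2 - 20*⅙) = ⅕ + √(2 - 10/3) = ⅕ + √(-4/3) = ⅕ + 2*I*√3/3 ≈ 0.2 + 1.1547*I)
1/(F + R) = 1/(132 + (⅕ + 2*I*√3/3)) = 1/(661/5 + 2*I*√3/3)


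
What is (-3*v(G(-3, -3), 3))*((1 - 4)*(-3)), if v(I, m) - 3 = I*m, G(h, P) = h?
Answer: 162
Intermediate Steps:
v(I, m) = 3 + I*m
(-3*v(G(-3, -3), 3))*((1 - 4)*(-3)) = (-3*(3 - 3*3))*((1 - 4)*(-3)) = (-3*(3 - 9))*(-3*(-3)) = -3*(-6)*9 = 18*9 = 162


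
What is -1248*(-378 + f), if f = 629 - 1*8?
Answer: -303264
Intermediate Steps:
f = 621 (f = 629 - 8 = 621)
-1248*(-378 + f) = -1248*(-378 + 621) = -1248*243 = -303264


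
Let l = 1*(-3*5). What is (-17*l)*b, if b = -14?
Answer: -3570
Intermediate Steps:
l = -15 (l = 1*(-15) = -15)
(-17*l)*b = -17*(-15)*(-14) = 255*(-14) = -3570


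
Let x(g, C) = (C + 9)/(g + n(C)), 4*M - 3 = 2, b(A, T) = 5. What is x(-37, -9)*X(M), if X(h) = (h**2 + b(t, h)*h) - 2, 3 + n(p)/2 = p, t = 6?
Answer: 0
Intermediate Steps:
n(p) = -6 + 2*p
M = 5/4 (M = 3/4 + (1/4)*2 = 3/4 + 1/2 = 5/4 ≈ 1.2500)
x(g, C) = (9 + C)/(-6 + g + 2*C) (x(g, C) = (C + 9)/(g + (-6 + 2*C)) = (9 + C)/(-6 + g + 2*C))
X(h) = -2 + h**2 + 5*h (X(h) = (h**2 + 5*h) - 2 = -2 + h**2 + 5*h)
x(-37, -9)*X(M) = ((9 - 9)/(-6 - 37 + 2*(-9)))*(-2 + (5/4)**2 + 5*(5/4)) = (0/(-6 - 37 - 18))*(-2 + 25/16 + 25/4) = (0/(-61))*(93/16) = -1/61*0*(93/16) = 0*(93/16) = 0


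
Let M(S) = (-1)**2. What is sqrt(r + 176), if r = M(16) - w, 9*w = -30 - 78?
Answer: 3*sqrt(21) ≈ 13.748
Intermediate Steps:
w = -12 (w = (-30 - 78)/9 = (1/9)*(-108) = -12)
M(S) = 1
r = 13 (r = 1 - 1*(-12) = 1 + 12 = 13)
sqrt(r + 176) = sqrt(13 + 176) = sqrt(189) = 3*sqrt(21)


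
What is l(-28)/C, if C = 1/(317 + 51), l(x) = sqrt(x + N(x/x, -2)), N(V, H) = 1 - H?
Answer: 1840*I ≈ 1840.0*I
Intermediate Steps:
l(x) = sqrt(3 + x) (l(x) = sqrt(x + (1 - 1*(-2))) = sqrt(x + (1 + 2)) = sqrt(x + 3) = sqrt(3 + x))
C = 1/368 ≈ 0.0027174
l(-28)/C = sqrt(3 - 28)/(1/368) = sqrt(-25)*368 = (5*I)*368 = 1840*I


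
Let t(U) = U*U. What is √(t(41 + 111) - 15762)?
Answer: √7342 ≈ 85.685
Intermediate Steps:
t(U) = U²
√(t(41 + 111) - 15762) = √((41 + 111)² - 15762) = √(152² - 15762) = √(23104 - 15762) = √7342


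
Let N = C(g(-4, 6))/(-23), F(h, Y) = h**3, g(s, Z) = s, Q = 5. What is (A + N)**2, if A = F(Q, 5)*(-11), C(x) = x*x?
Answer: 1001152881/529 ≈ 1.8925e+6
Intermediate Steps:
C(x) = x**2
A = -1375 (A = 5**3*(-11) = 125*(-11) = -1375)
N = -16/23 (N = (-4)**2/(-23) = 16*(-1/23) = -16/23 ≈ -0.69565)
(A + N)**2 = (-1375 - 16/23)**2 = (-31641/23)**2 = 1001152881/529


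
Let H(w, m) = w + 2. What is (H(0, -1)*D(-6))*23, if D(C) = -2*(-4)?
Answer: 368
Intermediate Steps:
D(C) = 8
H(w, m) = 2 + w
(H(0, -1)*D(-6))*23 = ((2 + 0)*8)*23 = (2*8)*23 = 16*23 = 368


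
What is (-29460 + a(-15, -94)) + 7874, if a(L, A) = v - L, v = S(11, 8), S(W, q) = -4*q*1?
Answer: -21603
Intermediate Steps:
S(W, q) = -4*q
v = -32 (v = -4*8 = -32)
a(L, A) = -32 - L
(-29460 + a(-15, -94)) + 7874 = (-29460 + (-32 - 1*(-15))) + 7874 = (-29460 + (-32 + 15)) + 7874 = (-29460 - 17) + 7874 = -29477 + 7874 = -21603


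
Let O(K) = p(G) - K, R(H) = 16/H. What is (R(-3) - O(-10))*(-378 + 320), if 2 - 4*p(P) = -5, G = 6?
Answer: 5945/6 ≈ 990.83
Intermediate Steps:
p(P) = 7/4 (p(P) = ½ - ¼*(-5) = ½ + 5/4 = 7/4)
O(K) = 7/4 - K
(R(-3) - O(-10))*(-378 + 320) = (16/(-3) - (7/4 - 1*(-10)))*(-378 + 320) = (16*(-⅓) - (7/4 + 10))*(-58) = (-16/3 - 1*47/4)*(-58) = (-16/3 - 47/4)*(-58) = -205/12*(-58) = 5945/6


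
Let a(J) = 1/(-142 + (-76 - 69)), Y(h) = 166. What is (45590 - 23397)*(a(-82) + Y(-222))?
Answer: 1057296713/287 ≈ 3.6840e+6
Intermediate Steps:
a(J) = -1/287 (a(J) = 1/(-142 - 145) = 1/(-287) = -1/287)
(45590 - 23397)*(a(-82) + Y(-222)) = (45590 - 23397)*(-1/287 + 166) = 22193*(47641/287) = 1057296713/287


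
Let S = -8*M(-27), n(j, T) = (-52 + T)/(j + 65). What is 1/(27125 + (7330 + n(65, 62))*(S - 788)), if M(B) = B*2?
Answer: -13/33570971 ≈ -3.8724e-7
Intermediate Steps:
M(B) = 2*B
n(j, T) = (-52 + T)/(65 + j)
S = 432 (S = -16*(-27) = -8*(-54) = 432)
1/(27125 + (7330 + n(65, 62))*(S - 788)) = 1/(27125 + (7330 + (-52 + 62)/(65 + 65))*(432 - 788)) = 1/(27125 + (7330 + 10/130)*(-356)) = 1/(27125 + (7330 + (1/130)*10)*(-356)) = 1/(27125 + (7330 + 1/13)*(-356)) = 1/(27125 + (95291/13)*(-356)) = 1/(27125 - 33923596/13) = 1/(-33570971/13) = -13/33570971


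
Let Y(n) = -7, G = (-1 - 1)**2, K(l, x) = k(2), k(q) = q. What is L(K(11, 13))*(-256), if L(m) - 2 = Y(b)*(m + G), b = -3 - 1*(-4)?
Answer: 10240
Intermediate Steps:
b = 1 (b = -3 + 4 = 1)
K(l, x) = 2
G = 4 (G = (-2)**2 = 4)
L(m) = -26 - 7*m (L(m) = 2 - 7*(m + 4) = 2 - 7*(4 + m) = 2 + (-28 - 7*m) = -26 - 7*m)
L(K(11, 13))*(-256) = (-26 - 7*2)*(-256) = (-26 - 14)*(-256) = -40*(-256) = 10240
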